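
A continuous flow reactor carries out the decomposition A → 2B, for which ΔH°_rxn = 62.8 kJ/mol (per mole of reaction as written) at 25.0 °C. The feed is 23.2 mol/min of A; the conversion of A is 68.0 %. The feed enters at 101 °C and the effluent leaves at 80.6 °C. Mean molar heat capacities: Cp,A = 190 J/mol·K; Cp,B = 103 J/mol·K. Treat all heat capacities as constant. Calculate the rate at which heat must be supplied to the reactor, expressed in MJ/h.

Extent of reaction ξ = 0.680 × 23.2 = 15.776 mol/min
Reaction term: ξ·ΔH°_rxn = 15.776 × 62.8 = 990.73 kJ/min
Sensible, feed 101→25 °C: -335.01 kJ/min
Outlet flows (mol/min): A 7.424, B 31.552
Sensible, products 25→80.6 °C: 259.12 kJ/min
Q = ΔH = 914.84 kJ/min = 15.247 kW
Heat supplied = 54.891 MJ/h

Q_in = 54.9 MJ/h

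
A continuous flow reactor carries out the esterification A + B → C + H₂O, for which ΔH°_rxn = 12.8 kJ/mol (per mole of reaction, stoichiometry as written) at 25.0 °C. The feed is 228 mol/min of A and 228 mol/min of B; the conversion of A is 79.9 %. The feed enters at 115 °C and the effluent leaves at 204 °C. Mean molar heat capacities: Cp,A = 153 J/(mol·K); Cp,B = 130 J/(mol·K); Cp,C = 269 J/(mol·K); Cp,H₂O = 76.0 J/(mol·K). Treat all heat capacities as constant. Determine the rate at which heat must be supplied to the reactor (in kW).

Q_in = 168 kW

Extent of reaction ξ = 0.799 × 228 = 182.17 mol/min
Reaction term: ξ·ΔH°_rxn = 182.17 × 12.8 = 2331.8 kJ/min
Sensible, feed 115→25 °C: -5807.2 kJ/min
Outlet flows (mol/min): A 45.828, B 45.828, C 182.17, H₂O 182.17
Sensible, products 25→204 °C: 13572 kJ/min
Q = ΔH = 10096 kJ/min = 168.27 kW
Heat supplied = 168.27 kW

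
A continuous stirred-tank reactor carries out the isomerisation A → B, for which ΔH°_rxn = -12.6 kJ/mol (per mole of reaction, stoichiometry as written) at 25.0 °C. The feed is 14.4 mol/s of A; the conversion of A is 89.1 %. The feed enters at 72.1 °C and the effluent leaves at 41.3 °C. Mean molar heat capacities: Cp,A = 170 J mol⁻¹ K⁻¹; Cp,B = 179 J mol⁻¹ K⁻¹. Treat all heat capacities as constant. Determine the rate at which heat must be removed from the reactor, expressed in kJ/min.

Q_out = 14100 kJ/min

Extent of reaction ξ = 0.891 × 14.4 = 12.83 mol/s
Reaction term: ξ·ΔH°_rxn = 12.83 × -12.6 = -161.66 kJ/s
Sensible, feed 72.1→25 °C: -115.3 kJ/s
Outlet flows (mol/s): A 1.5696, B 12.83
Sensible, products 25→41.3 °C: 41.785 kJ/s
Q = ΔH = -235.18 kJ/s = -235.18 kW
Heat removed = 14111 kJ/min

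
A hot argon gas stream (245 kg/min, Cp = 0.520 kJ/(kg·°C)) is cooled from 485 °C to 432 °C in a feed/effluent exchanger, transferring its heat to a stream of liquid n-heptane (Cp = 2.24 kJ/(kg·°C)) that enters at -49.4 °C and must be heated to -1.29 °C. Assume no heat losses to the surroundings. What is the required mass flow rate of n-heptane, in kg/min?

Heat released by hot stream: Q = 245 × 0.520 × (485 − 432) = 6752.2 kJ/min
Energy balance on cold side (adiabatic exchanger): Q = ṁ_c·Cp_c·(T_c,out − T_c,in)
ṁ_c = 6752.2 / [2.24 × (-1.29 − -49.4)] = 62.656 kg/min

ṁ_c = 62.7 kg/min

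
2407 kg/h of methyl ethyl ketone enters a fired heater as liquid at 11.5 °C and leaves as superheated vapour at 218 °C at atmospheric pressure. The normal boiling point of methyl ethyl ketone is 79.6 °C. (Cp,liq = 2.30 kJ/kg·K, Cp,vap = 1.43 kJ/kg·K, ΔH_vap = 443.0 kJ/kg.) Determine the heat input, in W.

Q = 533000 W

liquid 11.5→79.6 °C: 156.63 kJ/kg
vaporisation at 79.6 °C: 443 kJ/kg
vapour 79.6→218 °C: 197.91 kJ/kg
Δh = 156.63 + 443 + 197.91 = 797.54 kJ/kg
Q = ṁ·Δh = 2407 kg/h × 797.54 kJ/kg = 1.9197e+06 kJ/h
|Q| = 533.25 kW = 533250 W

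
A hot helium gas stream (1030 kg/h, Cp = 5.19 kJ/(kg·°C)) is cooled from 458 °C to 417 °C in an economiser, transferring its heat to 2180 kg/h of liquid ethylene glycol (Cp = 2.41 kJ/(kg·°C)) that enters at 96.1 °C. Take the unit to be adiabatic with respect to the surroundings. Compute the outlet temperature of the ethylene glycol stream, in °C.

Heat released by hot stream: Q = 1030 × 5.19 × (458 − 417) = 219170 kJ/h
Energy balance on cold side (adiabatic exchanger): Q = ṁ_c·Cp_c·(T_c,out − T_c,in)
T_c,out = 96.1 + 219170/(2180 × 2.41) = 137.82 °C

T_c,out = 138 °C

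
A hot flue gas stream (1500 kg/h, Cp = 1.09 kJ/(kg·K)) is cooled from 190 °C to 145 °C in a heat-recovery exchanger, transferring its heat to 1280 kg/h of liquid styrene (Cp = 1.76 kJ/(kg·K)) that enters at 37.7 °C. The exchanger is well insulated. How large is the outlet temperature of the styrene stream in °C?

Heat released by hot stream: Q = 1500 × 1.09 × (190 − 145) = 73575 kJ/h
Energy balance on cold side (adiabatic exchanger): Q = ṁ_c·Cp_c·(T_c,out − T_c,in)
T_c,out = 37.7 + 73575/(1280 × 1.76) = 70.359 °C

T_c,out = 70.4 °C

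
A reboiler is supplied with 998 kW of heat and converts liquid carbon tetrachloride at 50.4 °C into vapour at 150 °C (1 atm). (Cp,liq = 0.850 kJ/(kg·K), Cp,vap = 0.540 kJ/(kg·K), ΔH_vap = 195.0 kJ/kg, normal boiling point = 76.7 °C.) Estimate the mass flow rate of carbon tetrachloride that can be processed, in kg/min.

Δh = 0.850×(76.7−50.4) + 195.0 + 0.540×(150−76.7) = 256.94 kJ/kg
Q = 998 kW = 998 kJ/s = 59880 kJ/min
ṁ = Q/Δh = 59880 / 256.94 = 233.05 kg/min

ṁ = 233 kg/min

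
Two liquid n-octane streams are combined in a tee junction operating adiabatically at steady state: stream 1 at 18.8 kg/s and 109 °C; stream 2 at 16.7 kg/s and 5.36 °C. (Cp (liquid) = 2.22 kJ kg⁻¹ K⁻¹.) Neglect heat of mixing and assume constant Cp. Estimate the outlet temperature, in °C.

T_out = 60.2 °C

Adiabatic, steady state ⇒ Σ ṁᵢCp,ᵢ(T_out − Tᵢ) = 0
Σ ṁᵢCp,ᵢTᵢ = 18.8×2.22×109 + 16.7×2.22×5.36 = 4747.9
Σ ṁᵢCp,ᵢ = 18.8×2.22 + 16.7×2.22 = 78.81
T_out = 4747.9 / 78.81 = 60.245 °C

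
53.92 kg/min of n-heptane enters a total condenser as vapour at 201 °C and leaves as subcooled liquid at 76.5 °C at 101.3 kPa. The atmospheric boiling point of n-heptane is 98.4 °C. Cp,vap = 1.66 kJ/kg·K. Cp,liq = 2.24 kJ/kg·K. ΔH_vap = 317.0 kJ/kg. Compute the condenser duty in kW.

vapour 201→98.4 °C: -170.32 kJ/kg
condensation at 98.4 °C: -317 kJ/kg
liquid 98.4→76.5 °C: -49.056 kJ/kg
Δh = -170.32 + -317 + -49.056 = -536.37 kJ/kg
Q = ṁ·Δh = 53.92 kg/min × -536.37 kJ/kg = -28921 kJ/min
|Q| = 482.02 kW

Q_c = 482 kW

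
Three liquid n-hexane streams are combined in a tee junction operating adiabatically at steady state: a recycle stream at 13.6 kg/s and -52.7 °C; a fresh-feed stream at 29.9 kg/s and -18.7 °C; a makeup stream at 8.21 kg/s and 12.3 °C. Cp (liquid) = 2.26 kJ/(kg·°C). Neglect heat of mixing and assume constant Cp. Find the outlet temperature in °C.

No heat crosses the boundary, so H_out = H_in.
T_out = Σ ṁᵢCp,ᵢTᵢ / Σ ṁᵢCp,ᵢ
      = -2655.2 / 116.86 = -22.72 °C

T_out = -22.7 °C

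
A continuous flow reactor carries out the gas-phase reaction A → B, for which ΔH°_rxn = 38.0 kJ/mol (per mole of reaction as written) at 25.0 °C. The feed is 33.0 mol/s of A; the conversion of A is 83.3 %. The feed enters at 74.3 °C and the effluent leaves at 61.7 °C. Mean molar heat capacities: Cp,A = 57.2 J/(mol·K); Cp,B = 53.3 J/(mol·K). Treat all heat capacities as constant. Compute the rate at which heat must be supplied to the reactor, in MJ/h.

Extent of reaction ξ = 0.833 × 33.0 = 27.489 mol/s
Reaction term: ξ·ΔH°_rxn = 27.489 × 38.0 = 1044.6 kJ/s
Sensible, feed 74.3→25 °C: -93.059 kJ/s
Outlet flows (mol/s): A 5.511, B 27.489
Sensible, products 25→61.7 °C: 65.34 kJ/s
Q = ΔH = 1016.9 kJ/s = 1016.9 kW
Heat supplied = 3660.7 MJ/h

Q_in = 3660 MJ/h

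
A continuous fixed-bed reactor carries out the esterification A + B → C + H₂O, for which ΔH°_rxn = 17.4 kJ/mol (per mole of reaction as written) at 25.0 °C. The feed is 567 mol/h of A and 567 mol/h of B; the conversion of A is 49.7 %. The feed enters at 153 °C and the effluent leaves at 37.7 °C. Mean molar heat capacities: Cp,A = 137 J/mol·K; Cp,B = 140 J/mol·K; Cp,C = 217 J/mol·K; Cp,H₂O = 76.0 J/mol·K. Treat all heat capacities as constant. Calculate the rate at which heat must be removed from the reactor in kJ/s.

Q_out = 3.65 kJ/s

Extent of reaction ξ = 0.497 × 567 = 281.8 mol/h
Reaction term: ξ·ΔH°_rxn = 281.8 × 17.4 = 4903.3 kJ/h
Sensible, feed 153→25 °C: -20104 kJ/h
Outlet flows (mol/h): A 285.2, B 285.2, C 281.8, H₂O 281.8
Sensible, products 25→37.7 °C: 2051.9 kJ/h
Q = ΔH = -13148 kJ/h = -3.6523 kW
Heat removed = 3.6523 kJ/s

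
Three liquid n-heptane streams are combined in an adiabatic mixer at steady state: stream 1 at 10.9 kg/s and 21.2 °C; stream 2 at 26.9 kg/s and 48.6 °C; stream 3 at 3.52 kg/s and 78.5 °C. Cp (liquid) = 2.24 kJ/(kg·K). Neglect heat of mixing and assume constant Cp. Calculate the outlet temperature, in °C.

T_out = 43.9 °C

No heat crosses the boundary, so H_out = H_in.
Σ ṁᵢCp,ᵢTᵢ = 10.9×2.24×21.2 + 26.9×2.24×48.6 + 3.52×2.24×78.5 = 4065
Σ ṁᵢCp,ᵢ = 10.9×2.24 + 26.9×2.24 + 3.52×2.24 = 92.557
T_out = 4065 / 92.557 = 43.919 °C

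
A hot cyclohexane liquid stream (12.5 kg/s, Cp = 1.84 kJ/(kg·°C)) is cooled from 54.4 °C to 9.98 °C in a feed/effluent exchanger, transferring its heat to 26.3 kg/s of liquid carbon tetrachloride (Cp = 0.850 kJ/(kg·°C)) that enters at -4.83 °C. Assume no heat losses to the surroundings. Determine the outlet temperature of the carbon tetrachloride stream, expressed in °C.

T_c,out = 40.9 °C

Heat released by hot stream: Q = 12.5 × 1.84 × (54.4 − 9.98) = 1021.7 kJ/s
Energy balance on cold side (adiabatic exchanger): Q = ṁ_c·Cp_c·(T_c,out − T_c,in)
T_c,out = -4.83 + 1021.7/(26.3 × 0.850) = 40.872 °C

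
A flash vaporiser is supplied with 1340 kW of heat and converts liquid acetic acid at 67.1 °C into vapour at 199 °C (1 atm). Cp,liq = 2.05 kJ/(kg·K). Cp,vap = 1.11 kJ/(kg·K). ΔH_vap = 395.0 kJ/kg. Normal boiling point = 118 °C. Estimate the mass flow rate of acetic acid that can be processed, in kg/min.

Δh = 2.05×(118−67.1) + 395.0 + 1.11×(199−118) = 589.25 kJ/kg
Q = 1340 kW = 1340 kJ/s = 80400 kJ/min
ṁ = Q/Δh = 80400 / 589.25 = 136.44 kg/min

ṁ = 136 kg/min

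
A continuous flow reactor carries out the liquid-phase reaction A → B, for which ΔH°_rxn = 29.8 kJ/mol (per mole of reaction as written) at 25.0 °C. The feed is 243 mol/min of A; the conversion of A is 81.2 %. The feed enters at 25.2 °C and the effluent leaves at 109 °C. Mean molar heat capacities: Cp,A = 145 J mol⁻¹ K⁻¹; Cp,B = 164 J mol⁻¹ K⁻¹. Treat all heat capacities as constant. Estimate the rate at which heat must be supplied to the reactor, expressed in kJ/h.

Q_in = 549000 kJ/h

Extent of reaction ξ = 0.812 × 243 = 197.32 mol/min
Reaction term: ξ·ΔH°_rxn = 197.32 × 29.8 = 5880 kJ/min
Sensible, feed 25.2→25 °C: -7.047 kJ/min
Outlet flows (mol/min): A 45.684, B 197.32
Sensible, products 25→109 °C: 3274.7 kJ/min
Q = ΔH = 9147.6 kJ/min = 152.46 kW
Heat supplied = 548860 kJ/h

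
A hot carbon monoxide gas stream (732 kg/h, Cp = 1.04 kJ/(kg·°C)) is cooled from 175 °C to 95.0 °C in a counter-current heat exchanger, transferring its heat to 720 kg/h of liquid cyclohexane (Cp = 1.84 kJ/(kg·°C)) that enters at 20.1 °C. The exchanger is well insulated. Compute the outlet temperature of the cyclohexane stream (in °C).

T_c,out = 66.1 °C

Heat released by hot stream: Q = 732 × 1.04 × (175 − 95.0) = 60902 kJ/h
Energy balance on cold side (adiabatic exchanger): Q = ṁ_c·Cp_c·(T_c,out − T_c,in)
T_c,out = 20.1 + 60902/(720 × 1.84) = 66.071 °C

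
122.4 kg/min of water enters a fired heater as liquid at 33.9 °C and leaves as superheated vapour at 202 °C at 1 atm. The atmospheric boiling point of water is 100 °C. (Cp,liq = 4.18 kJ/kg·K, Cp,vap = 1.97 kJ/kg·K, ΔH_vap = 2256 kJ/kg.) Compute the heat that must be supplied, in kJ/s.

liquid 33.9→100 °C: 276.3 kJ/kg
vaporisation at 100 °C: 2256 kJ/kg
vapour 100→202 °C: 200.94 kJ/kg
Δh = 276.3 + 2256 + 200.94 = 2733.2 kJ/kg
Q = ṁ·Δh = 122.4 kg/min × 2733.2 kJ/kg = 334550 kJ/min
|Q| = 5575.8 kW

Q = 5580 kJ/s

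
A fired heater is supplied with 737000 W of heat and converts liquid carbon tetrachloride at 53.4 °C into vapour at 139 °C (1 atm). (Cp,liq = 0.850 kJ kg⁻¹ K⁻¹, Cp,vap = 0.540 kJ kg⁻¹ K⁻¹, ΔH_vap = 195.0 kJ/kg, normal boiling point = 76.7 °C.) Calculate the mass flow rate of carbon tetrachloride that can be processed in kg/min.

ṁ = 178 kg/min

Δh = 0.850×(76.7−53.4) + 195.0 + 0.540×(139−76.7) = 248.45 kJ/kg
Q = 737000 W = 737 kJ/s = 44220 kJ/min
ṁ = Q/Δh = 44220 / 248.45 = 177.99 kg/min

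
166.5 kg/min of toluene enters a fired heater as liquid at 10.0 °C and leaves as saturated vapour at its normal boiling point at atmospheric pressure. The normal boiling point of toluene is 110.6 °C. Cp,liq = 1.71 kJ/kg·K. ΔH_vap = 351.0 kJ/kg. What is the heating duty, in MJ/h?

Q = 5230 MJ/h

liquid 10.0→110.6 °C: 172.03 kJ/kg
vaporisation at 110.6 °C: 351 kJ/kg
Δh = 172.03 + 351 = 523.03 kJ/kg
Q = ṁ·Δh = 166.5 kg/min × 523.03 kJ/kg = 87084 kJ/min
|Q| = 1451.4 kW = 5225 MJ/h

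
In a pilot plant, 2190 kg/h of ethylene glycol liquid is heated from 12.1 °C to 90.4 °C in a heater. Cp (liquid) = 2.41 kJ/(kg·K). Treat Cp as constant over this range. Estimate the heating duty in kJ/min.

Q = 6890 kJ/min

Q = ṁ·Cp·ΔT = 2190 × 2.41 × (90.4 − 12.1) = 413260 kJ/h
Converting: 413260 / 3600 s = 114.79 kW
Heating duty = 6887.7 kJ/min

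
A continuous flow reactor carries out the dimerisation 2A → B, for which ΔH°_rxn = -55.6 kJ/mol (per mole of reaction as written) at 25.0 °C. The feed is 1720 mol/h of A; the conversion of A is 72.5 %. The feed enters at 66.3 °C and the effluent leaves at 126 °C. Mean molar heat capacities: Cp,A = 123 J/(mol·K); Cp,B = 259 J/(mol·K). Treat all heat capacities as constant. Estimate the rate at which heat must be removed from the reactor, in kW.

Q_out = 5.89 kW

Extent of reaction ξ = 0.725 × 1720 / 2 = 623.5 mol/h
Reaction term: ξ·ΔH°_rxn = 623.5 × -55.6 = -34667 kJ/h
Sensible, feed 66.3→25 °C: -8737.4 kJ/h
Outlet flows (mol/h): A 473, B 623.5
Sensible, products 25→126 °C: 22186 kJ/h
Q = ΔH = -21218 kJ/h = -5.8938 kW
Heat removed = 5.8938 kW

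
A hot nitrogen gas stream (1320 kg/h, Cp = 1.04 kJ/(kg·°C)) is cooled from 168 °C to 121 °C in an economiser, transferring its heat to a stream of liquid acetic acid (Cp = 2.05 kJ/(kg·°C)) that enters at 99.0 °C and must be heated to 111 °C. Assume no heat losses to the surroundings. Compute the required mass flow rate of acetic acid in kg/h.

Heat released by hot stream: Q = 1320 × 1.04 × (168 − 121) = 64522 kJ/h
Energy balance on cold side (adiabatic exchanger): Q = ṁ_c·Cp_c·(T_c,out − T_c,in)
ṁ_c = 64522 / [2.05 × (111 − 99.0)] = 2622.8 kg/h

ṁ_c = 2620 kg/h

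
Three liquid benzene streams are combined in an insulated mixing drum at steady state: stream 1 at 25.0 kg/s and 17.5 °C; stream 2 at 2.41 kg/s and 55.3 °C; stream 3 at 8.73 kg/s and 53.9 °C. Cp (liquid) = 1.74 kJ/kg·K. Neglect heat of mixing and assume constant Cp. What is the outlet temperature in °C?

T_out = 28.8 °C

Energy balance with Q = 0: Σ ṁᵢCp,ᵢ(T_out − Tᵢ) = 0
T_out = Σ ṁᵢCp,ᵢTᵢ / Σ ṁᵢCp,ᵢ
      = 1811.9 / 62.884 = 28.814 °C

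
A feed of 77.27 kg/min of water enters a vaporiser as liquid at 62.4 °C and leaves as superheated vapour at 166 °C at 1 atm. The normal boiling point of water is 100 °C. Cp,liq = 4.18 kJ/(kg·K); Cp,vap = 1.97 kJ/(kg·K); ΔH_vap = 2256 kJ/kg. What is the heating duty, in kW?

liquid 62.4→100 °C: 157.17 kJ/kg
vaporisation at 100 °C: 2256 kJ/kg
vapour 100→166 °C: 130.02 kJ/kg
Δh = 157.17 + 2256 + 130.02 = 2543.2 kJ/kg
Q = ṁ·Δh = 77.27 kg/min × 2543.2 kJ/kg = 196510 kJ/min
|Q| = 3275.2 kW

Q = 3280 kW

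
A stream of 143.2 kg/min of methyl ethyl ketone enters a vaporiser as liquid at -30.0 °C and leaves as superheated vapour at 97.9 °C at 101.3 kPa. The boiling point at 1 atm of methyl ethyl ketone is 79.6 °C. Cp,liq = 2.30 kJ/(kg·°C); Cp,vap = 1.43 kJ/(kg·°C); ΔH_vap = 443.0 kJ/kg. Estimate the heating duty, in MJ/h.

liquid -30.0→79.6 °C: 252.08 kJ/kg
vaporisation at 79.6 °C: 443 kJ/kg
vapour 79.6→97.9 °C: 26.169 kJ/kg
Δh = 252.08 + 443 + 26.169 = 721.25 kJ/kg
Q = ṁ·Δh = 143.2 kg/min × 721.25 kJ/kg = 103280 kJ/min
|Q| = 1721.4 kW = 6197 MJ/h

Q = 6200 MJ/h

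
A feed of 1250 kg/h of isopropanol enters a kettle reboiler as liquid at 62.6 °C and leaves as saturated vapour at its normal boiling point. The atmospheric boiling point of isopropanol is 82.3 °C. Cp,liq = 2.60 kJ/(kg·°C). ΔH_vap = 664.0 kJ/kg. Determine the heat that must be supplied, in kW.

Q = 248 kW

liquid 62.6→82.3 °C: 51.22 kJ/kg
vaporisation at 82.3 °C: 664 kJ/kg
Δh = 51.22 + 664 = 715.22 kJ/kg
Q = ṁ·Δh = 1250 kg/h × 715.22 kJ/kg = 894020 kJ/h
|Q| = 248.34 kW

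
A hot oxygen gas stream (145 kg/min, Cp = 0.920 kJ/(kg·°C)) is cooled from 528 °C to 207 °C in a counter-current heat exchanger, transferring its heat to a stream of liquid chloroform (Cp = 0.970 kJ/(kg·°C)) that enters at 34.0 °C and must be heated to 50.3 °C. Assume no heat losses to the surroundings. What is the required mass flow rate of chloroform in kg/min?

Heat released by hot stream: Q = 145 × 0.920 × (528 − 207) = 42821 kJ/min
Energy balance on cold side (adiabatic exchanger): Q = ṁ_c·Cp_c·(T_c,out − T_c,in)
ṁ_c = 42821 / [0.970 × (50.3 − 34.0)] = 2708.3 kg/min

ṁ_c = 2710 kg/min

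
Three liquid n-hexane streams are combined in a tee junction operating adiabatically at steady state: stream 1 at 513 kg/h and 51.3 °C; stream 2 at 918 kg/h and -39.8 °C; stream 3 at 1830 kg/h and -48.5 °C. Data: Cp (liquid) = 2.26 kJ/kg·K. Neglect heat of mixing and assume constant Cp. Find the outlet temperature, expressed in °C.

No heat crosses the boundary, so H_out = H_in.
T_out = Σ ṁᵢCp,ᵢTᵢ / Σ ṁᵢCp,ᵢ
      = -223680 / 7369.9 = -30.351 °C

T_out = -30.4 °C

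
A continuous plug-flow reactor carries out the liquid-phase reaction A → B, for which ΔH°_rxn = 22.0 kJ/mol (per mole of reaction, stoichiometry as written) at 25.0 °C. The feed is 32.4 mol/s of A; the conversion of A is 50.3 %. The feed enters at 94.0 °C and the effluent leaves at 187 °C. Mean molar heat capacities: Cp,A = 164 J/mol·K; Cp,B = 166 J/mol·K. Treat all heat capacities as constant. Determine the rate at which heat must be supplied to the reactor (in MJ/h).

Q_in = 3090 MJ/h

Extent of reaction ξ = 0.503 × 32.4 = 16.297 mol/s
Reaction term: ξ·ΔH°_rxn = 16.297 × 22.0 = 358.54 kJ/s
Sensible, feed 94.0→25 °C: -366.64 kJ/s
Outlet flows (mol/s): A 16.103, B 16.297
Sensible, products 25→187 °C: 866.08 kJ/s
Q = ΔH = 857.98 kJ/s = 857.98 kW
Heat supplied = 3088.7 MJ/h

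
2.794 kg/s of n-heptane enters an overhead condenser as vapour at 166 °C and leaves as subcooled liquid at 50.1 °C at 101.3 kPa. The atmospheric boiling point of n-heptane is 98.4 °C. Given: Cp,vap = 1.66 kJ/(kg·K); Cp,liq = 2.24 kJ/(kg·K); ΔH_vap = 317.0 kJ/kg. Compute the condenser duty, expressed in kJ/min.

Q_c = 90100 kJ/min

vapour 166→98.4 °C: -112.22 kJ/kg
condensation at 98.4 °C: -317 kJ/kg
liquid 98.4→50.1 °C: -108.19 kJ/kg
Δh = -112.22 + -317 + -108.19 = -537.41 kJ/kg
Q = ṁ·Δh = 2.794 kg/s × -537.41 kJ/kg = -1501.5 kJ/s
|Q| = 1501.5 kW = 90091 kJ/min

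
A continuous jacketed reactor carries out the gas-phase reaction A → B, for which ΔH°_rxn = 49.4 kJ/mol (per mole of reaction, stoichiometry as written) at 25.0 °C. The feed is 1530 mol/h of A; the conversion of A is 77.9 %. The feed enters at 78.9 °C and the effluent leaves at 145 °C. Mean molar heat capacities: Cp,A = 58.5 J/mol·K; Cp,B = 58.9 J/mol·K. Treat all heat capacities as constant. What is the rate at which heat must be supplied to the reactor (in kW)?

Q_in = 18.0 kW

Extent of reaction ξ = 0.779 × 1530 = 1191.9 mol/h
Reaction term: ξ·ΔH°_rxn = 1191.9 × 49.4 = 58878 kJ/h
Sensible, feed 78.9→25 °C: -4824.3 kJ/h
Outlet flows (mol/h): A 338.13, B 1191.9
Sensible, products 25→145 °C: 10798 kJ/h
Q = ΔH = 64852 kJ/h = 18.014 kW
Heat supplied = 18.014 kW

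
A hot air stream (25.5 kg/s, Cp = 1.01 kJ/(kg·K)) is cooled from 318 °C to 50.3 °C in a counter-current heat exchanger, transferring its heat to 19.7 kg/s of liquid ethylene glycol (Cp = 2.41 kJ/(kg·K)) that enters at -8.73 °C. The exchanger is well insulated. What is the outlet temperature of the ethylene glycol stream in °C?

Heat released by hot stream: Q = 25.5 × 1.01 × (318 − 50.3) = 6894.6 kJ/s
Energy balance on cold side (adiabatic exchanger): Q = ṁ_c·Cp_c·(T_c,out − T_c,in)
T_c,out = -8.73 + 6894.6/(19.7 × 2.41) = 136.49 °C

T_c,out = 136 °C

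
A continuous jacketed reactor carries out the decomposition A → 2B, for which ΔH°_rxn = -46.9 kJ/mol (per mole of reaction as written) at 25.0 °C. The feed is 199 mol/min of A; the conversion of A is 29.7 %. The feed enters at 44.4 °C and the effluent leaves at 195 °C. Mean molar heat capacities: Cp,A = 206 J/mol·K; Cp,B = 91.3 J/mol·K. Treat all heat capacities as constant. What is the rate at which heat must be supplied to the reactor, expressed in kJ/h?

Extent of reaction ξ = 0.297 × 199 = 59.103 mol/min
Reaction term: ξ·ΔH°_rxn = 59.103 × -46.9 = -2771.9 kJ/min
Sensible, feed 44.4→25 °C: -795.28 kJ/min
Outlet flows (mol/min): A 139.9, B 118.21
Sensible, products 25→195 °C: 6733.9 kJ/min
Q = ΔH = 3166.7 kJ/min = 52.778 kW
Heat supplied = 190000 kJ/h

Q_in = 190000 kJ/h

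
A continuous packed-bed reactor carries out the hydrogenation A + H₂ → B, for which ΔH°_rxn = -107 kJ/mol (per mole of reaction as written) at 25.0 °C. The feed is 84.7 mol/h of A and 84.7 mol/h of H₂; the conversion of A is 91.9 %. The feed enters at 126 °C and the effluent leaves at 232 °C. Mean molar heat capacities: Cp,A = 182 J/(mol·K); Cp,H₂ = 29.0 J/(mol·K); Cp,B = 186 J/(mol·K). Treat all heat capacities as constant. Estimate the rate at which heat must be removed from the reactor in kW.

Extent of reaction ξ = 0.919 × 84.7 = 77.839 mol/h
Reaction term: ξ·ΔH°_rxn = 77.839 × -107 = -8328.8 kJ/h
Sensible, feed 126→25 °C: -1805 kJ/h
Outlet flows (mol/h): A 6.8607, H₂ 6.8607, B 77.839
Sensible, products 25→232 °C: 3296.6 kJ/h
Q = ΔH = -6837.2 kJ/h = -1.8992 kW
Heat removed = 1.8992 kW

Q_out = 1.90 kW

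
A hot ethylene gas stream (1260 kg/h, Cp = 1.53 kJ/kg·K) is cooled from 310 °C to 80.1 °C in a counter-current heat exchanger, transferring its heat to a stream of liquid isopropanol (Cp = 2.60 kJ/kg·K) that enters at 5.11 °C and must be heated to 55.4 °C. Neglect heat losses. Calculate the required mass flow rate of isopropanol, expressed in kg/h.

Heat released by hot stream: Q = 1260 × 1.53 × (310 − 80.1) = 443200 kJ/h
Energy balance on cold side (adiabatic exchanger): Q = ṁ_c·Cp_c·(T_c,out − T_c,in)
ṁ_c = 443200 / [2.60 × (55.4 − 5.11)] = 3389.6 kg/h

ṁ_c = 3390 kg/h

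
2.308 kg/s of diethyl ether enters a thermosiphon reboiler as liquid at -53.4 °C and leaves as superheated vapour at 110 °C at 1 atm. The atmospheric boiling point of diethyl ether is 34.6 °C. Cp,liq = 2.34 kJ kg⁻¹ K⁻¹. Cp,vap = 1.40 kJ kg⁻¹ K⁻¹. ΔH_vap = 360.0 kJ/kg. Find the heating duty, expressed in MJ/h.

Q = 5580 MJ/h

liquid -53.4→34.6 °C: 205.92 kJ/kg
vaporisation at 34.6 °C: 360 kJ/kg
vapour 34.6→110 °C: 105.56 kJ/kg
Δh = 205.92 + 360 + 105.56 = 671.48 kJ/kg
Q = ṁ·Δh = 2.308 kg/s × 671.48 kJ/kg = 1549.8 kJ/s
|Q| = 1549.8 kW = 5579.2 MJ/h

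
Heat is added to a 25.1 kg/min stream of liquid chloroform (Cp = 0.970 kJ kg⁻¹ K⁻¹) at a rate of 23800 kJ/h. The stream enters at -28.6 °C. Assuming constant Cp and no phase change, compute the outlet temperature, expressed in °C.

Q = 23800 kJ/h = 396.67 kJ/min
ΔT = Q/(ṁ·Cp) = 396.67/(25.1×0.970) = 16.292 K
T_out = -28.6 + 16.292 = -12.308 °C

T_out = -12.3 °C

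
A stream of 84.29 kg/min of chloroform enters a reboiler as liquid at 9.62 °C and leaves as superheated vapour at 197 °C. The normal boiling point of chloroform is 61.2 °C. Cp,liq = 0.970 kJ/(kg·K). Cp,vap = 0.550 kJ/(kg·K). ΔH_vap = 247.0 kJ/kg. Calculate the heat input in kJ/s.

Q = 522 kJ/s

liquid 9.62→61.2 °C: 50.033 kJ/kg
vaporisation at 61.2 °C: 247 kJ/kg
vapour 61.2→197 °C: 74.69 kJ/kg
Δh = 50.033 + 247 + 74.69 = 371.72 kJ/kg
Q = ṁ·Δh = 84.29 kg/min × 371.72 kJ/kg = 31332 kJ/min
|Q| = 522.21 kW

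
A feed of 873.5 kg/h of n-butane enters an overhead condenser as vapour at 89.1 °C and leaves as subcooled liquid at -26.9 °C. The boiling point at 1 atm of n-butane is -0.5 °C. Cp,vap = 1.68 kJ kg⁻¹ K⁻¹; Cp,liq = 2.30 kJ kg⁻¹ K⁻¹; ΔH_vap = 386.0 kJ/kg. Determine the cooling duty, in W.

vapour 89.1→-0.5 °C: -150.53 kJ/kg
condensation at -0.5 °C: -386 kJ/kg
liquid -0.5→-26.9 °C: -60.72 kJ/kg
Δh = -150.53 + -386 + -60.72 = -597.25 kJ/kg
Q = ṁ·Δh = 873.5 kg/h × -597.25 kJ/kg = -521700 kJ/h
|Q| = 144.92 kW = 144920 W

Q_c = 145000 W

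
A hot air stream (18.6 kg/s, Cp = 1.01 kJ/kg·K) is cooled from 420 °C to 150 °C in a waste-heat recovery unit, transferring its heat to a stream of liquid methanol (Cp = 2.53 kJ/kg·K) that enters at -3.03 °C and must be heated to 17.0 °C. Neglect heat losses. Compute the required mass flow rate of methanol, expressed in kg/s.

Heat released by hot stream: Q = 18.6 × 1.01 × (420 − 150) = 5072.2 kJ/s
Energy balance on cold side (adiabatic exchanger): Q = ṁ_c·Cp_c·(T_c,out − T_c,in)
ṁ_c = 5072.2 / [2.53 × (17.0 − -3.03)] = 100.09 kg/s

ṁ_c = 100 kg/s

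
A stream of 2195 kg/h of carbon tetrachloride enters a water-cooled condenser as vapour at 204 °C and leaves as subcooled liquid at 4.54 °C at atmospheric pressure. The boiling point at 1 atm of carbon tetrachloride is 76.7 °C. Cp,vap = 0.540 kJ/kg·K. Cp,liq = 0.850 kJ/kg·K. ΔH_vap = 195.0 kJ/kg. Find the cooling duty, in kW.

Q_c = 198 kW

vapour 204→76.7 °C: -68.742 kJ/kg
condensation at 76.7 °C: -195 kJ/kg
liquid 76.7→4.54 °C: -61.336 kJ/kg
Δh = -68.742 + -195 + -61.336 = -325.08 kJ/kg
Q = ṁ·Δh = 2195 kg/h × -325.08 kJ/kg = -713550 kJ/h
|Q| = 198.21 kW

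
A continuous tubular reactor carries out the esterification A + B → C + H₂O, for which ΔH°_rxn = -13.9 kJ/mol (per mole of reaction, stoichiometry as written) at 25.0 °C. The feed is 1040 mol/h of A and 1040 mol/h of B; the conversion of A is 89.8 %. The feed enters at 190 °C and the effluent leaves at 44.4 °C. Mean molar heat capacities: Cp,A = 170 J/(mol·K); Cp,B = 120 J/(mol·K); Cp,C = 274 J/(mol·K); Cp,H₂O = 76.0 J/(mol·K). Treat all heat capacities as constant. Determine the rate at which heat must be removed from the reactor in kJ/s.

Extent of reaction ξ = 0.898 × 1040 = 933.92 mol/h
Reaction term: ξ·ΔH°_rxn = 933.92 × -13.9 = -12981 kJ/h
Sensible, feed 190→25 °C: -49764 kJ/h
Outlet flows (mol/h): A 106.08, B 106.08, C 933.92, H₂O 933.92
Sensible, products 25→44.4 °C: 6938.1 kJ/h
Q = ΔH = -55807 kJ/h = -15.502 kW
Heat removed = 15.502 kJ/s

Q_out = 15.5 kJ/s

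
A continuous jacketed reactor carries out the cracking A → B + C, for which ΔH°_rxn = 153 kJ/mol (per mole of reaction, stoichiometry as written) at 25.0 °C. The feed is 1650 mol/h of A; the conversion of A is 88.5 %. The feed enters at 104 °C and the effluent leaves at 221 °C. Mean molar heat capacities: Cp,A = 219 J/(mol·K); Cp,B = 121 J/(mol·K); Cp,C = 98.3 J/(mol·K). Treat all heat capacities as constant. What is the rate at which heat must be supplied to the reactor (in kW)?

Extent of reaction ξ = 0.885 × 1650 = 1460.2 mol/h
Reaction term: ξ·ΔH°_rxn = 1460.2 × 153 = 223420 kJ/h
Sensible, feed 104→25 °C: -28547 kJ/h
Outlet flows (mol/h): A 189.75, B 1460.2, C 1460.2
Sensible, products 25→221 °C: 70910 kJ/h
Q = ΔH = 265780 kJ/h = 73.828 kW
Heat supplied = 73.828 kW

Q_in = 73.8 kW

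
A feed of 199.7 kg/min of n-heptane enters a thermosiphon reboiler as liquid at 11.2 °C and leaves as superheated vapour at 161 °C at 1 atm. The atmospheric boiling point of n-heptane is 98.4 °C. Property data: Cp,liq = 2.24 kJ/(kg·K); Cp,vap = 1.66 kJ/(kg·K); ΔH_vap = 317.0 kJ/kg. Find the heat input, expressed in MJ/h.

Q = 7380 MJ/h

liquid 11.2→98.4 °C: 195.33 kJ/kg
vaporisation at 98.4 °C: 317 kJ/kg
vapour 98.4→161 °C: 103.92 kJ/kg
Δh = 195.33 + 317 + 103.92 = 616.24 kJ/kg
Q = ṁ·Δh = 199.7 kg/min × 616.24 kJ/kg = 123060 kJ/min
|Q| = 2051.1 kW = 7383.8 MJ/h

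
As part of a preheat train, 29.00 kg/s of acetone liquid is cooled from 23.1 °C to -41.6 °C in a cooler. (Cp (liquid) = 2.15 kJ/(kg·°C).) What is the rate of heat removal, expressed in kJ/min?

Q = ṁ·Cp·ΔT = 29.00 × 2.15 × (-41.6 − 23.1) = -4034 kJ/s
Cooling duty = 242040 kJ/min

Q_c = 242000 kJ/min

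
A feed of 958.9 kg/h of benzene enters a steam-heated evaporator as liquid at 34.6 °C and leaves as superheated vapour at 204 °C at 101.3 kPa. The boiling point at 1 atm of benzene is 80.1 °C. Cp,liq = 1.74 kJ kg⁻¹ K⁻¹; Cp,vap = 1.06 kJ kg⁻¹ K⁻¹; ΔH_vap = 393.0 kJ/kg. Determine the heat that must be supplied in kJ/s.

Q = 161 kJ/s

liquid 34.6→80.1 °C: 79.17 kJ/kg
vaporisation at 80.1 °C: 393 kJ/kg
vapour 80.1→204 °C: 131.33 kJ/kg
Δh = 79.17 + 393 + 131.33 = 603.5 kJ/kg
Q = ṁ·Δh = 958.9 kg/h × 603.5 kJ/kg = 578700 kJ/h
|Q| = 160.75 kW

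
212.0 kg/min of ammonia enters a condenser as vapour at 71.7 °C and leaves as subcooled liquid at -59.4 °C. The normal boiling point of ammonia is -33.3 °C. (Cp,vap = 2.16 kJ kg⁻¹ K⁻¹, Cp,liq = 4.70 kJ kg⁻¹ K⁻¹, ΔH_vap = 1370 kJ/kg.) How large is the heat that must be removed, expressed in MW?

vapour 71.7→-33.3 °C: -226.8 kJ/kg
condensation at -33.3 °C: -1370 kJ/kg
liquid -33.3→-59.4 °C: -122.67 kJ/kg
Δh = -226.8 + -1370 + -122.67 = -1719.5 kJ/kg
Q = ṁ·Δh = 212.0 kg/min × -1719.5 kJ/kg = -364530 kJ/min
|Q| = 6075.5 kW = 6.0755 MW

Q_c = 6.08 MW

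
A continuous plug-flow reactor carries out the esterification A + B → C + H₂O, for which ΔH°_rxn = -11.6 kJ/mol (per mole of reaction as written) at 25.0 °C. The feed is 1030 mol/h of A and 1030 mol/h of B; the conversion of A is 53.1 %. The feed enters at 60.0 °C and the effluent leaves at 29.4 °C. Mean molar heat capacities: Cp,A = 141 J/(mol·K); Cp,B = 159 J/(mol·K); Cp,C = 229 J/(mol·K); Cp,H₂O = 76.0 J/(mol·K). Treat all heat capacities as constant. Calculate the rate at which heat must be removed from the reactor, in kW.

Q_out = 4.39 kW

Extent of reaction ξ = 0.531 × 1030 = 546.93 mol/h
Reaction term: ξ·ΔH°_rxn = 546.93 × -11.6 = -6344.4 kJ/h
Sensible, feed 60.0→25 °C: -10815 kJ/h
Outlet flows (mol/h): A 483.07, B 483.07, C 546.93, H₂O 546.93
Sensible, products 25→29.4 °C: 1371.6 kJ/h
Q = ΔH = -15788 kJ/h = -4.3855 kW
Heat removed = 4.3855 kW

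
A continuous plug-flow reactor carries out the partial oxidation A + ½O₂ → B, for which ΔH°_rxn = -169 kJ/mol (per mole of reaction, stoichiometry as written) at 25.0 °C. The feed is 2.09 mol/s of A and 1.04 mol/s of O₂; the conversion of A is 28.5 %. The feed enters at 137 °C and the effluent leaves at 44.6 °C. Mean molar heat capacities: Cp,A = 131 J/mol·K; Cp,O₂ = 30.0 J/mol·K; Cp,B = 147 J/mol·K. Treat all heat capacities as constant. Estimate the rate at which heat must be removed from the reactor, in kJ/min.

Q_out = 7730 kJ/min

Extent of reaction ξ = 0.285 × 2.09 = 0.59565 mol/s
Reaction term: ξ·ΔH°_rxn = 0.59565 × -169 = -100.66 kJ/s
Sensible, feed 137→25 °C: -34.159 kJ/s
Outlet flows (mol/s): A 1.4943, O₂ 0.74218, B 0.59565
Sensible, products 25→44.6 °C: 5.9895 kJ/s
Q = ΔH = -128.83 kJ/s = -128.83 kW
Heat removed = 7730.1 kJ/min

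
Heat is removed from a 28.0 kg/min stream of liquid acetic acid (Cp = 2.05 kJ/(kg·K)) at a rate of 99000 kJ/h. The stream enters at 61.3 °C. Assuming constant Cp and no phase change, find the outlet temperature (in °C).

Q = 99000 kJ/h = 1650 kJ/min
ΔT = Q/(ṁ·Cp) = 1650/(28.0×2.05) = 28.746 K
T_out = 61.3 − 28.746 = 32.554 °C

T_out = 32.6 °C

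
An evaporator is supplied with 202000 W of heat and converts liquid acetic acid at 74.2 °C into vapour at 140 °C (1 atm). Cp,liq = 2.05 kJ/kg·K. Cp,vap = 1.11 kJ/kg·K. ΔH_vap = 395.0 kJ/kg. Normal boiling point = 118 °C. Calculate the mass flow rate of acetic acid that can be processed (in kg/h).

ṁ = 1430 kg/h

Δh = 2.05×(118−74.2) + 395.0 + 1.11×(140−118) = 509.21 kJ/kg
Q = 202000 W = 202 kJ/s = 727200 kJ/h
ṁ = Q/Δh = 727200 / 509.21 = 1428.1 kg/h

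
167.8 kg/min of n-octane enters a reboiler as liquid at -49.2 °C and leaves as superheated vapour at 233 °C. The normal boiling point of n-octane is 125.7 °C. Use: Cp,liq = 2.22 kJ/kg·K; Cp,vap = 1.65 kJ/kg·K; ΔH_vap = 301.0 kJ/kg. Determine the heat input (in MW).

liquid -49.2→125.7 °C: 388.28 kJ/kg
vaporisation at 125.7 °C: 301 kJ/kg
vapour 125.7→233 °C: 177.04 kJ/kg
Δh = 388.28 + 301 + 177.04 = 866.32 kJ/kg
Q = ṁ·Δh = 167.8 kg/min × 866.32 kJ/kg = 145370 kJ/min
|Q| = 2422.8 kW = 2.4228 MW

Q = 2.42 MW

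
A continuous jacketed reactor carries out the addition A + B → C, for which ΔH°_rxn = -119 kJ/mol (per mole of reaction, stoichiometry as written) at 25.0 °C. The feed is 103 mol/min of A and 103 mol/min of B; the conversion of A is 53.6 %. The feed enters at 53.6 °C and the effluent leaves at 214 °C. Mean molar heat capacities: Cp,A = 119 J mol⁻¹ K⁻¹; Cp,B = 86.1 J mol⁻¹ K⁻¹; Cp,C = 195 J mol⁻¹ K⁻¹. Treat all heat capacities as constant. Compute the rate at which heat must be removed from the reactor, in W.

Extent of reaction ξ = 0.536 × 103 = 55.208 mol/min
Reaction term: ξ·ΔH°_rxn = 55.208 × -119 = -6569.8 kJ/min
Sensible, feed 53.6→25 °C: -604.18 kJ/min
Outlet flows (mol/min): A 47.792, B 47.792, C 55.208
Sensible, products 25→214 °C: 3887.3 kJ/min
Q = ΔH = -3286.6 kJ/min = -54.777 kW
Heat removed = 54777 W

Q_out = 54800 W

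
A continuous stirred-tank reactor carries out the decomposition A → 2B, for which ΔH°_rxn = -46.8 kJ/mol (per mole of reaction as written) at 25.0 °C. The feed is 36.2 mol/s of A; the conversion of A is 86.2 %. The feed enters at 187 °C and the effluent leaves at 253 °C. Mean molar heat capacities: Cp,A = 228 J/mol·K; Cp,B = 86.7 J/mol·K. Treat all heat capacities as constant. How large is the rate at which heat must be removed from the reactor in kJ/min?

Q_out = 78200 kJ/min

Extent of reaction ξ = 0.862 × 36.2 = 31.204 mol/s
Reaction term: ξ·ΔH°_rxn = 31.204 × -46.8 = -1460.4 kJ/s
Sensible, feed 187→25 °C: -1337.1 kJ/s
Outlet flows (mol/s): A 4.9956, B 62.409
Sensible, products 25→253 °C: 1493.4 kJ/s
Q = ΔH = -1304.1 kJ/s = -1304.1 kW
Heat removed = 78245 kJ/min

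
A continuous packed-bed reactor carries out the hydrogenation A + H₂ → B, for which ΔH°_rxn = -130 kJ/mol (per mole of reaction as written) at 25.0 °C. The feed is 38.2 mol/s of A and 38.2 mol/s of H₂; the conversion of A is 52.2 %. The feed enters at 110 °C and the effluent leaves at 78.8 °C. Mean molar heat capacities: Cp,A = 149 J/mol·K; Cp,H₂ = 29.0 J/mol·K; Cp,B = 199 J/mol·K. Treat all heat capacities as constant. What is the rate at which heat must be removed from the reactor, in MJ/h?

Extent of reaction ξ = 0.522 × 38.2 = 19.94 mol/s
Reaction term: ξ·ΔH°_rxn = 19.94 × -130 = -2592.3 kJ/s
Sensible, feed 110→25 °C: -577.97 kJ/s
Outlet flows (mol/s): A 18.26, H₂ 18.26, B 19.94
Sensible, products 25→78.8 °C: 388.35 kJ/s
Q = ΔH = -2781.9 kJ/s = -2781.9 kW
Heat removed = 10015 MJ/h

Q_out = 10000 MJ/h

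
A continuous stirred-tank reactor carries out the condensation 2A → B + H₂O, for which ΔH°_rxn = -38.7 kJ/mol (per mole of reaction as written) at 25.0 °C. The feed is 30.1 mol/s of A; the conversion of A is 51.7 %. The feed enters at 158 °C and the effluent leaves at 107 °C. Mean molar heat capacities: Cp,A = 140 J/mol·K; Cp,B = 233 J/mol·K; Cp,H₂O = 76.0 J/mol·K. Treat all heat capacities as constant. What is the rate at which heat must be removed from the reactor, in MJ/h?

Extent of reaction ξ = 0.517 × 30.1 / 2 = 7.7809 mol/s
Reaction term: ξ·ΔH°_rxn = 7.7809 × -38.7 = -301.12 kJ/s
Sensible, feed 158→25 °C: -560.46 kJ/s
Outlet flows (mol/s): A 14.538, B 7.7809, H₂O 7.7809
Sensible, products 25→107 °C: 364.05 kJ/s
Q = ΔH = -497.53 kJ/s = -497.53 kW
Heat removed = 1791.1 MJ/h

Q_out = 1790 MJ/h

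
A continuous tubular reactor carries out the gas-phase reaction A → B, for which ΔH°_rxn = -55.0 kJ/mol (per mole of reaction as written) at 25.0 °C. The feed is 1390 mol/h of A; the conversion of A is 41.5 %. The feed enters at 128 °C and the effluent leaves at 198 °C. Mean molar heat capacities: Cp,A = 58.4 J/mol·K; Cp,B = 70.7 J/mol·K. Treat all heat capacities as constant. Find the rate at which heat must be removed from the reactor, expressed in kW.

Extent of reaction ξ = 0.415 × 1390 = 576.85 mol/h
Reaction term: ξ·ΔH°_rxn = 576.85 × -55.0 = -31727 kJ/h
Sensible, feed 128→25 °C: -8361.1 kJ/h
Outlet flows (mol/h): A 813.15, B 576.85
Sensible, products 25→198 °C: 15271 kJ/h
Q = ΔH = -24817 kJ/h = -6.8936 kW
Heat removed = 6.8936 kW

Q_out = 6.89 kW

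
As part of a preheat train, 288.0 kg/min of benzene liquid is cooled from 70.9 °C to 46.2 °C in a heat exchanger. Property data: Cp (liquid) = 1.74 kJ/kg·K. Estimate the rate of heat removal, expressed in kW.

Q_c = 206 kW

Q = ṁ·Cp·ΔT = 288.0 × 1.74 × (46.2 − 70.9) = -12378 kJ/min
Converting: 12378 / 60 s = 206.29 kW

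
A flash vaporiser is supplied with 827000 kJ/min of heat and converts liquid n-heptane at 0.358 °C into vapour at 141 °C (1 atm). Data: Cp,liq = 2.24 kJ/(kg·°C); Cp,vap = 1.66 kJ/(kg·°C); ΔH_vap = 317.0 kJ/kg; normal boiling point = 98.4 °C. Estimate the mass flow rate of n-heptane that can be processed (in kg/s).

ṁ = 22.7 kg/s

Δh = 2.24×(98.4−0.358) + 317.0 + 1.66×(141−98.4) = 607.33 kJ/kg
Q = 827000 kJ/min = 13783 kJ/s = 13783 kJ/s
ṁ = Q/Δh = 13783 / 607.33 = 22.695 kg/s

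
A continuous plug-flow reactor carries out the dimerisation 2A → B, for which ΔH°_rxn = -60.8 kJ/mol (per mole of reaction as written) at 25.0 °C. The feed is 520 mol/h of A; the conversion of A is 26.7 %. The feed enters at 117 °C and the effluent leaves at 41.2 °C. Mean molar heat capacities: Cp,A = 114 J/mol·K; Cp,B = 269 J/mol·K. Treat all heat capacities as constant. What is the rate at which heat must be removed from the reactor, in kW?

Q_out = 2.41 kW

Extent of reaction ξ = 0.267 × 520 / 2 = 69.42 mol/h
Reaction term: ξ·ΔH°_rxn = 69.42 × -60.8 = -4220.7 kJ/h
Sensible, feed 117→25 °C: -5453.8 kJ/h
Outlet flows (mol/h): A 381.16, B 69.42
Sensible, products 25→41.2 °C: 1006.4 kJ/h
Q = ΔH = -8668.1 kJ/h = -2.4078 kW
Heat removed = 2.4078 kW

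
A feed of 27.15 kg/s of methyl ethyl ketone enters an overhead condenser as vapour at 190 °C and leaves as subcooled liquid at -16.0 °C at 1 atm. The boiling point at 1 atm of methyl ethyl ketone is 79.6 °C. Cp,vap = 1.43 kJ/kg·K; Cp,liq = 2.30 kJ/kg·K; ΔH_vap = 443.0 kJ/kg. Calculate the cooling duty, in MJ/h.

vapour 190→79.6 °C: -157.87 kJ/kg
condensation at 79.6 °C: -443 kJ/kg
liquid 79.6→-16.0 °C: -219.88 kJ/kg
Δh = -157.87 + -443 + -219.88 = -820.75 kJ/kg
Q = ṁ·Δh = 27.15 kg/s × -820.75 kJ/kg = -22283 kJ/s
|Q| = 22283 kW = 80220 MJ/h

Q_c = 80200 MJ/h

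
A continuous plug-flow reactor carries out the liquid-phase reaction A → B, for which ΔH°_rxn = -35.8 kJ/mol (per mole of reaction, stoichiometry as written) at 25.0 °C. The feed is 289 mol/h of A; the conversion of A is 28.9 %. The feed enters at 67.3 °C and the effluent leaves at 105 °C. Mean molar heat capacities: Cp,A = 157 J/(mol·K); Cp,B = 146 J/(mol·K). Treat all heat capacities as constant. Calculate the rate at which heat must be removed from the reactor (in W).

Extent of reaction ξ = 0.289 × 289 = 83.521 mol/h
Reaction term: ξ·ΔH°_rxn = 83.521 × -35.8 = -2990.1 kJ/h
Sensible, feed 67.3→25 °C: -1919.3 kJ/h
Outlet flows (mol/h): A 205.48, B 83.521
Sensible, products 25→105 °C: 3556.3 kJ/h
Q = ΔH = -1353 kJ/h = -0.37583 kW
Heat removed = 375.83 W

Q_out = 376 W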